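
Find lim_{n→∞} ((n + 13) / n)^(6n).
lim = e^78

Rewrite as (1 + 13/n)^(6n). By the standard limit (1 + x/n)^n → e^x, we have (1 + 13/n)^n → e^13, and raising to the 6th power gives e^78.
More precisely, ln[(1 + 13/n)^(6n)] = 6n · ln(1 + 13/n) = 6n · (13/n + O(1/n^2)) = 78 + O(1/n) → 78.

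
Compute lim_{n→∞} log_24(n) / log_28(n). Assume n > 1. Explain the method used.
lim = ln(28) / ln(24) = log_24(28)

Change of base: log_24(n) = ln n / ln 24 and log_28(n) = ln n / ln 28. The ratio is (ln n / ln 24) · (ln 28 / ln n) = ln 28 / ln 24, a constant independent of n. So the limit is ln 28 / ln 24 = log_24(28).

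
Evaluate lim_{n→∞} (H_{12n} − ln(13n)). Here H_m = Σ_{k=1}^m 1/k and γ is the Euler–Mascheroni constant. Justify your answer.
lim = ln(12/13) + γ

By Euler-Maclaurin, H_m = ln m + γ + O(1/m). So
  H_{12n} − ln(13n) = ln(12n) + γ − ln(13n) + O(1/n)
                       = ln(12/13) + γ + O(1/n).
Hence the limit is ln(12/13) + γ.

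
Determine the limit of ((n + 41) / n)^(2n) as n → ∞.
lim = e^82

Rewrite as (1 + 41/n)^(2n). By the standard limit (1 + x/n)^n → e^x, we have (1 + 41/n)^n → e^41, and raising to the 2nd power gives e^82.
More precisely, ln[(1 + 41/n)^(2n)] = 2n · ln(1 + 41/n) = 2n · (41/n + O(1/n^2)) = 82 + O(1/n) → 82.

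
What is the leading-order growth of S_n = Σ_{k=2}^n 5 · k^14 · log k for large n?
S_n ~ n^15 log n / 3 − n^15 / 45

By integral comparison, S_n = ∫_1^n 5 · x^14 · log x dx + O(n^14 · log n). For the integral, ∫ x^14 log x dx = n^15 log n / 15 − n^15/225 (integration by parts). Hence S_n ~ n^15 log n / 3 − n^15 / 45.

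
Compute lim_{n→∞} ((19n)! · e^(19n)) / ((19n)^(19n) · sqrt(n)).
lim = sqrt(2π·19)

Stirling: (19n)! ~ sqrt(2π·19n) · (19n/e)^(19n). Hence
  (19n)! · e^(19n) / (19n)^(19n) ~ sqrt(2π·19n).
Dividing by sqrt(n): sqrt(2π·19n) / sqrt(n) = sqrt(2π·19) · n^((1−1)/2), so the limit is sqrt(2π·19).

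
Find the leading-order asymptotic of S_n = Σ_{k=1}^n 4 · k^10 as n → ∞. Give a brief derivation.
S_n ~ 4 · n^11 / 11

By integral comparison (Euler-Maclaurin), Σ_{k=1}^n 4 · k^10 = 4 · ∫_0^n x^10 dx + O(n^10) = 4 · n^11/11 + O(n^10). (Equivalently, Faulhaber's formula gives the same leading term.)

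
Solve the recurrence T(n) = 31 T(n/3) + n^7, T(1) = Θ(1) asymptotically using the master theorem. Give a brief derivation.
T(n) = Θ(n^7)

log_3 31 ≈ 3.126. f(n) = n^7 dominates n^(log_3 31) since 7 > 3.126, and the regularity condition a·f(n/b) = 31·(n/3)^7 = (31/2187)·n^7 ≤ c·f(n) holds with c = 31/2187 ≈ 0.0142 < 1. So this is Case 3: T(n) = Θ(f(n)) = Θ(n^7).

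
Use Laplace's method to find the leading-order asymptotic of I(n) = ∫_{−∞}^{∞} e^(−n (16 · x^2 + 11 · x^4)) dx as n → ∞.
I(n) ~ sqrt(π/(16n))

φ(x) = 16 · x^2 + 11 · x^4 has its unique global minimum at x* = 0 (since φ'(x) = 32x + 44x^3 = 0 only at x = 0 for real x with both coefficients positive, and φ → ∞ as |x| → ∞). At x* = 0, φ(0) = 0 and φ''(0) = 32. Laplace's method then gives
  I(n) ~ sqrt(2π / (n · φ''(0))) · e^(−n φ(0)) = sqrt(2π / (32n)) = sqrt(π/(16n)).
The 11 · x^4 term contributes only at subleading order (an O(1/n) relative correction).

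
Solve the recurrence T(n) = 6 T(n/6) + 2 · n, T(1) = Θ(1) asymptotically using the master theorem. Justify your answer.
T(n) = Θ(n log n)

log_6 6 = 1, and f(n) = 2 · n = Θ(n^(log_6 6)). This is Case 2 of the master theorem: T(n) = Θ(f(n) · log n) = Θ(n log n).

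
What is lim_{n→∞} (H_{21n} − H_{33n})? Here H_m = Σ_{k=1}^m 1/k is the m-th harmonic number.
lim = ln(21/33) = ln(7/11)

Euler-Maclaurin gives H_m = ln m + γ + 1/(2m) + O(1/m^2). The γ and O(1/m) terms cancel in the difference:
  H_{21n} − H_{33n} = ln(21n) − ln(33n) + O(1/n) = ln(21/33) + O(1/n).
Hence the limit is ln(21/33) = ln(7/11).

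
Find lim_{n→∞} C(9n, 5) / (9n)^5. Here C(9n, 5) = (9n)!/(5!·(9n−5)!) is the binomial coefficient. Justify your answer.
lim = 1/5! = 1/120

With N = 9n → ∞: C(N, 5) / N^5 = [N(N−1)…(N−4)] / (5! · N^5) = (1/5!) · 1 · (1 − 1/(9n)) · (1 − 2/(9n)) · (1 − 3/(9n)) · (1 − 4/(9n)). Each factor → 1 as N → ∞, so the limit is 1/5! = 1/120.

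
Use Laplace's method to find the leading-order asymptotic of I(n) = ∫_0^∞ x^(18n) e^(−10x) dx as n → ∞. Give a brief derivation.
I(n) ~ (sqrt(2π·18n) / 10) · (18n/(10e))^(18n)

Write the integrand as exp(18n ln x − 10x) and set f(x) = 18n ln x − 10x. Then f'(x) = 18n/x − 10 = 0 at x* = 18n/10, and f''(x*) = −18n/x*^2 = −10^2/(18n). Laplace's method (interior maximum) gives
  I(n) ~ e^(f(x*)) · sqrt(2π / |f''(x*)|)
        = exp(18n ln(18n/10) − 18n) · sqrt(2π · 18n / 10^2)
        = (18n/10)^(18n) e^(−18n) · sqrt(2π·18n) / 10
        = (sqrt(2π·18n) / 10) · (18n/(10e))^(18n).
This matches Γ(18n+1)/10^(18n+1) with Stirling applied to Γ.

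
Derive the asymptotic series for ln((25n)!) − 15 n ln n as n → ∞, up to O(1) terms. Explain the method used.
ln((25n)!) − 15 n ln n = 10 n ln n + 25(ln 25 − 1) n + (1/2) ln(2π·25n) + O(1/n)

Stirling: ln((25n)!) = 25n ln(25n) − 25n + (1/2) ln(2π·25n) + O(1/n).
Expand 25n ln(25n) = 25n (ln n + ln 25) = 25n ln n + 25n ln 25.
Subtract 15n ln n: leading term is (25 − 15) n ln n = 10 n ln n. The next term is 25n ln 25 − 25n = 25(ln 25 − 1) n. Then the (1/2) ln(2π·25n) correction.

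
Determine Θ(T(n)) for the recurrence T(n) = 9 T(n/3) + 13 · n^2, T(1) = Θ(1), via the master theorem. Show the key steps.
T(n) = Θ(n^2 log n)

log_3 9 = 2, and f(n) = 13 · n^2 = Θ(n^(log_3 9)). This is Case 2 of the master theorem: T(n) = Θ(f(n) · log n) = Θ(n^2 log n).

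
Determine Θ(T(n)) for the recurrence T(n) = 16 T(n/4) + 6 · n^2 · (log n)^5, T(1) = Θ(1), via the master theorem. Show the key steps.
T(n) = Θ(n^2 · (log n)^6)

Here log_4 16 = 2 and f(n) = 6 · n^2 · (log n)^5 = Θ(n^(log_4 16) · (log n)^5). This is the extended Case 2 of the master theorem (f matches the critical exponent up to log factors), giving T(n) = Θ(n^(log_4 16) · (log n)^(5+1)) = Θ(n^2 · (log n)^6).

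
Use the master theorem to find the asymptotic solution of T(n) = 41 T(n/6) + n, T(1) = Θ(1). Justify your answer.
T(n) = Θ(n^(log_6 41))

Master theorem: compare f(n) = n to n^(log_6 41) where log_6 41 ≈ 2.073. Since 1 < log_6 41, we have f(n) = O(n^(log_6 41 − ε)) for some ε > 0 — Case 1. Hence T(n) = Θ(n^(log_6 41)).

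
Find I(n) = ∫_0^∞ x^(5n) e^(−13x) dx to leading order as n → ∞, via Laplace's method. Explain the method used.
I(n) ~ (sqrt(2π·5n) / 13) · (5n/(13e))^(5n)

Write the integrand as exp(5n ln x − 13x) and set f(x) = 5n ln x − 13x. Then f'(x) = 5n/x − 13 = 0 at x* = 5n/13, and f''(x*) = −5n/x*^2 = −13^2/(5n). Laplace's method (interior maximum) gives
  I(n) ~ e^(f(x*)) · sqrt(2π / |f''(x*)|)
        = exp(5n ln(5n/13) − 5n) · sqrt(2π · 5n / 13^2)
        = (5n/13)^(5n) e^(−5n) · sqrt(2π·5n) / 13
        = (sqrt(2π·5n) / 13) · (5n/(13e))^(5n).
This matches Γ(5n+1)/13^(5n+1) with Stirling applied to Γ.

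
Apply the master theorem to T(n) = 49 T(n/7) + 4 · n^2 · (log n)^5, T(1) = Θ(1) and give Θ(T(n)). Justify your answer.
T(n) = Θ(n^2 · (log n)^6)

Here log_7 49 = 2 and f(n) = 4 · n^2 · (log n)^5 = Θ(n^(log_7 49) · (log n)^5). This is the extended Case 2 of the master theorem (f matches the critical exponent up to log factors), giving T(n) = Θ(n^(log_7 49) · (log n)^(5+1)) = Θ(n^2 · (log n)^6).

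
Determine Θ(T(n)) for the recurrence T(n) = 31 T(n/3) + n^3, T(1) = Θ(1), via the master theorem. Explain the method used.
T(n) = Θ(n^(log_3 31))

Master theorem: compare f(n) = n^3 to n^(log_3 31) where log_3 31 ≈ 3.126. Since 3 < log_3 31, we have f(n) = O(n^(log_3 31 − ε)) for some ε > 0 — Case 1. Hence T(n) = Θ(n^(log_3 31)).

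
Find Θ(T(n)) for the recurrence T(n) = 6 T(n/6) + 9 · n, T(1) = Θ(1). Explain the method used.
T(n) = Θ(n log n)

log_6 6 = 1, and f(n) = 9 · n = Θ(n^(log_6 6)). This is Case 2 of the master theorem: T(n) = Θ(f(n) · log n) = Θ(n log n).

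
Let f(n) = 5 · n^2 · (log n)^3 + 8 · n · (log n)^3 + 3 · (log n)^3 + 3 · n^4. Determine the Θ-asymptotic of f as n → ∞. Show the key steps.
f(n) ∈ Θ(n^4)

Compare the terms by growth order. For large n, n^a · (log n)^b dominates n^a' · (log n)^b' iff a > a', or (a = a' and b > b'). Ranking the 4 terms shows the dominant one is 3 · n^4. Hence f(n) ∈ Θ(n^4).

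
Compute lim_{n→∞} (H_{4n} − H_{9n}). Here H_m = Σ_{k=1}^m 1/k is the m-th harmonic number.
lim = ln(4/9)

Euler-Maclaurin gives H_m = ln m + γ + 1/(2m) + O(1/m^2). The γ and O(1/m) terms cancel in the difference:
  H_{4n} − H_{9n} = ln(4n) − ln(9n) + O(1/n) = ln(4/9) + O(1/n).
Hence the limit is ln(4/9).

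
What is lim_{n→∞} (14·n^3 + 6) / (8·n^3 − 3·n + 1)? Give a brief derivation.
lim = 14/8 = 7/4

For large n the leading n^3 terms dominate both numerator and denominator. Dividing top and bottom by n^3, every other term tends to 0, leaving 14/8 = 7/4.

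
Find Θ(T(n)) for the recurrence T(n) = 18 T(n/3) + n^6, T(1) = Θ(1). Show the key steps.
T(n) = Θ(n^6)

log_3 18 ≈ 2.631. f(n) = n^6 dominates n^(log_3 18) since 6 > 2.631, and the regularity condition a·f(n/b) = 18·(n/3)^6 = (18/729)·n^6 ≤ c·f(n) holds with c = 18/729 ≈ 0.0247 < 1. So this is Case 3: T(n) = Θ(f(n)) = Θ(n^6).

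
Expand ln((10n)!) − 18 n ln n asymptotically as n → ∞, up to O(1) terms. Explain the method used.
ln((10n)!) − 18 n ln n = −8 n ln n + 10(ln 10 − 1) n + (1/2) ln(2π·10n) + O(1/n)

Stirling: ln((10n)!) = 10n ln(10n) − 10n + (1/2) ln(2π·10n) + O(1/n).
Expand 10n ln(10n) = 10n (ln n + ln 10) = 10n ln n + 10n ln 10.
Subtract 18n ln n: leading term is (10 − 18) n ln n = −8 n ln n. The next term is 10n ln 10 − 10n = 10(ln 10 − 1) n. Then the (1/2) ln(2π·10n) correction.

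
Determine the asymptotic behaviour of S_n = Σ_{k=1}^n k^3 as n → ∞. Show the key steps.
S_n ~ n^4 / 4

By integral comparison (Euler-Maclaurin), Σ_{k=1}^n k^3 = ∫_0^n x^3 dx + O(n^3) = n^4/4 + O(n^3). (Equivalently, Faulhaber's formula gives the same leading term.)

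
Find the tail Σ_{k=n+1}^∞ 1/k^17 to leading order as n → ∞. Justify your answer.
Σ_{k>n} 1/k^17 ~ 1/(16 · n^16)

Compare to the integral: ∫_{n}^∞ x^(−17) dx = [−x^(−16)/16]_{n}^∞ = 1/((17−1)·n^16). Euler-Maclaurin then gives
  Σ_{k>n} 1/k^17 = ∫_{n}^∞ dx/x^17 − 1/(2·n^17) + O(1/n^18).
(Equivalently this is ζ(17) − Σ_{k≤n} 1/k^17.)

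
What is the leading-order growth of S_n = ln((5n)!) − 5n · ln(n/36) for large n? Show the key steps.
S_n ~ 5n · (ln 180 − 1) + O(ln n)

Stirling: ln((5n)!) = 5n ln(5n) − 5n + O(ln n).
  S_n = 5n ln(5n) − 5n − 5n ln(n/36) + O(ln n)
      = 5n ln(5n) − 5n ln n + 5n ln 36 − 5n + O(ln n)
      = 5n ln 5 + 5n ln 36 − 5n + O(ln n)
      = 5n (ln 180 − 1) + O(ln n).
Numerically ln(180) − 1 ≈ 4.1930.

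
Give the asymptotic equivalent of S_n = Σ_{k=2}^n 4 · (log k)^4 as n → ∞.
S_n ~ 4 · n · (log n)^4

By integral comparison, S_n = ∫_1^n 4 · (log x)^4 dx + O((log n)^4). For the integral, the leading term of ∫_1^n (log x)^4 dx is n · (log n)^4 (by repeated integration by parts; each step lowers the log-exponent and produces a relatively O(1/log n) correction). Hence S_n ~ 4 · n · (log n)^4.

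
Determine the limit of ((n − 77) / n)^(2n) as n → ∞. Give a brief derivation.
lim = e^(−154)

Rewrite as (1 − 77/n)^(2n). By the standard limit (1 + x/n)^n → e^x, we have (1 − 77/n)^n → e^(−77), and raising to the 2nd power gives e^(−154).
More precisely, ln[(1 − 77/n)^(2n)] = 2n · ln(1 − 77/n) = 2n · (-77/n + O(1/n^2)) = -154 + O(1/n) → -154.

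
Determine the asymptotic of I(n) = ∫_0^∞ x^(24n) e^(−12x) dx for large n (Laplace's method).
I(n) ~ (sqrt(2π·24n) / 12) · (24n/(12e))^(24n)

Write the integrand as exp(24n ln x − 12x) and set f(x) = 24n ln x − 12x. Then f'(x) = 24n/x − 12 = 0 at x* = 24n/12, and f''(x*) = −24n/x*^2 = −12^2/(24n). Laplace's method (interior maximum) gives
  I(n) ~ e^(f(x*)) · sqrt(2π / |f''(x*)|)
        = exp(24n ln(24n/12) − 24n) · sqrt(2π · 24n / 12^2)
        = (24n/12)^(24n) e^(−24n) · sqrt(2π·24n) / 12
        = (sqrt(2π·24n) / 12) · (24n/(12e))^(24n).
This matches Γ(24n+1)/12^(24n+1) with Stirling applied to Γ.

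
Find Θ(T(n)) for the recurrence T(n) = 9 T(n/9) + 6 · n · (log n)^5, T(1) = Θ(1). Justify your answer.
T(n) = Θ(n · (log n)^6)

Here log_9 9 = 1 and f(n) = 6 · n · (log n)^5 = Θ(n^(log_9 9) · (log n)^5). This is the extended Case 2 of the master theorem (f matches the critical exponent up to log factors), giving T(n) = Θ(n^(log_9 9) · (log n)^(5+1)) = Θ(n · (log n)^6).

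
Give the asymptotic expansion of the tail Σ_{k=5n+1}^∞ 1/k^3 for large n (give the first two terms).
Σ_{k>5n} 1/k^3 = 1/(2 · (5n)^2) − 1/(2 · (5n)^3) + O(1/(5n)^4)

Compare to the integral: ∫_{5n}^∞ x^(−3) dx = [−x^(−2)/2]_{5n}^∞ = 1/((3−1)·(5n)^2). The Euler-Maclaurin correction adds −f(5n)/2 = −1/(2·(5n)^3). Euler-Maclaurin then gives
  Σ_{k>5n} 1/k^3 = ∫_{5n}^∞ dx/x^3 − 1/(2·(5n)^3) + O(1/(5n)^4).
(Equivalently this is ζ(3) − Σ_{k≤5n} 1/k^3.)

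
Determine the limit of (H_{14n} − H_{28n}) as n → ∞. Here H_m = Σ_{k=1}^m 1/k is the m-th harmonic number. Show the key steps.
lim = ln(14/28) = −ln 2

Euler-Maclaurin gives H_m = ln m + γ + 1/(2m) + O(1/m^2). The γ and O(1/m) terms cancel in the difference:
  H_{14n} − H_{28n} = ln(14n) − ln(28n) + O(1/n) = ln(14/28) + O(1/n).
Hence the limit is ln(14/28) = −ln 2.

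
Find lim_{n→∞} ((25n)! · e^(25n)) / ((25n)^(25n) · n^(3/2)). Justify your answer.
lim = 0

Stirling: (25n)! ~ sqrt(2π·25n) · (25n/e)^(25n). Hence
  (25n)! · e^(25n) / (25n)^(25n) ~ sqrt(2π·25n).
Dividing by n^(3/2): sqrt(2π·25n) / n^(3/2) = sqrt(2π·25) · n^((1−3)/2), so the expression behaves like sqrt(2π·25) · n^((1−3)/2) → 0.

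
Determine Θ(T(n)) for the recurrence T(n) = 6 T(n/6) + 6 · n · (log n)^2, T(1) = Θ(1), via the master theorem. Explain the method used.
T(n) = Θ(n · (log n)^3)

Here log_6 6 = 1 and f(n) = 6 · n · (log n)^2 = Θ(n^(log_6 6) · (log n)^2). This is the extended Case 2 of the master theorem (f matches the critical exponent up to log factors), giving T(n) = Θ(n^(log_6 6) · (log n)^(2+1)) = Θ(n · (log n)^3).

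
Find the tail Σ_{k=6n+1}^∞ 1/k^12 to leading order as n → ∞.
Σ_{k>6n} 1/k^12 ~ 1/(11 · (6n)^11)

Compare to the integral: ∫_{6n}^∞ x^(−12) dx = [−x^(−11)/11]_{6n}^∞ = 1/((12−1)·(6n)^11). Euler-Maclaurin then gives
  Σ_{k>6n} 1/k^12 = ∫_{6n}^∞ dx/x^12 − 1/(2·(6n)^12) + O(1/(6n)^13).
(Equivalently this is ζ(12) − Σ_{k≤6n} 1/k^12.)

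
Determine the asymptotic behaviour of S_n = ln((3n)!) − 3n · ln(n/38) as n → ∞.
S_n ~ 3n · (ln 114 − 1) + O(ln n)

Stirling: ln((3n)!) = 3n ln(3n) − 3n + O(ln n).
  S_n = 3n ln(3n) − 3n − 3n ln(n/38) + O(ln n)
      = 3n ln(3n) − 3n ln n + 3n ln 38 − 3n + O(ln n)
      = 3n ln 3 + 3n ln 38 − 3n + O(ln n)
      = 3n (ln 114 − 1) + O(ln n).
Numerically ln(114) − 1 ≈ 3.7362.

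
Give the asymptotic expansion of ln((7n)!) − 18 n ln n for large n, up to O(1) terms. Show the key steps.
ln((7n)!) − 18 n ln n = −11 n ln n + 7(ln 7 − 1) n + (1/2) ln(2π·7n) + O(1/n)

Stirling: ln((7n)!) = 7n ln(7n) − 7n + (1/2) ln(2π·7n) + O(1/n).
Expand 7n ln(7n) = 7n (ln n + ln 7) = 7n ln n + 7n ln 7.
Subtract 18n ln n: leading term is (7 − 18) n ln n = −11 n ln n. The next term is 7n ln 7 − 7n = 7(ln 7 − 1) n. Then the (1/2) ln(2π·7n) correction.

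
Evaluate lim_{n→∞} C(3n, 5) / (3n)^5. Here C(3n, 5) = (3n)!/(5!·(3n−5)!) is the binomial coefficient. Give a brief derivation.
lim = 1/5! = 1/120

With N = 3n → ∞: C(N, 5) / N^5 = [N(N−1)…(N−4)] / (5! · N^5) = (1/5!) · 1 · (1 − 1/(3n)) · (1 − 2/(3n)) · (1 − 3/(3n)) · (1 − 4/(3n)). Each factor → 1 as N → ∞, so the limit is 1/5! = 1/120.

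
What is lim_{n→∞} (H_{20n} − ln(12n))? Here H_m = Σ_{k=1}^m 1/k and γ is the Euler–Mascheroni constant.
lim = ln(5/3) + γ

By Euler-Maclaurin, H_m = ln m + γ + O(1/m). So
  H_{20n} − ln(12n) = ln(20n) + γ − ln(12n) + O(1/n)
                       = ln(20/12) + γ + O(1/n).
Hence the limit is ln(20/12) + γ (= ln(5/3)).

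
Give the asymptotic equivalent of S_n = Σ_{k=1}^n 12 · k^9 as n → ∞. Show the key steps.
S_n ~ 6 · n^10 / 5

By integral comparison (Euler-Maclaurin), Σ_{k=1}^n 12 · k^9 = 12 · ∫_0^n x^9 dx + O(n^9) = 12 · n^10/10 = 6 · n^10 / 5 + O(n^9). (Equivalently, Faulhaber's formula gives the same leading term.)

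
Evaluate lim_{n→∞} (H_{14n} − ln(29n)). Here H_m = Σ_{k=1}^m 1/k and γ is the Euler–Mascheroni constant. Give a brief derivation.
lim = ln(14/29) + γ

By Euler-Maclaurin, H_m = ln m + γ + O(1/m). So
  H_{14n} − ln(29n) = ln(14n) + γ − ln(29n) + O(1/n)
                       = ln(14/29) + γ + O(1/n).
Hence the limit is ln(14/29) + γ.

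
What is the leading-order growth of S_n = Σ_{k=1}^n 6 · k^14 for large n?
S_n ~ 2 · n^15 / 5

By integral comparison (Euler-Maclaurin), Σ_{k=1}^n 6 · k^14 = 6 · ∫_0^n x^14 dx + O(n^14) = 6 · n^15/15 = 2 · n^15 / 5 + O(n^14). (Equivalently, Faulhaber's formula gives the same leading term.)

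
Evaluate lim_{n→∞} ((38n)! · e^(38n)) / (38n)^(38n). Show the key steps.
lim = ∞

Stirling: (38n)! ~ sqrt(2π·38n) · (38n/e)^(38n). Hence
  (38n)! · e^(38n) / (38n)^(38n) ~ sqrt(2π·38n) = sqrt(2π·38) · sqrt(n) → ∞.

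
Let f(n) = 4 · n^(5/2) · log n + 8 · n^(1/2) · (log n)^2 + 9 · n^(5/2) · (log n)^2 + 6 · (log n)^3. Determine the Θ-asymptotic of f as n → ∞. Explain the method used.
f(n) ∈ Θ(n^(5/2) · (log n)^2)

Compare the terms by growth order. For large n, n^a · (log n)^b dominates n^a' · (log n)^b' iff a > a', or (a = a' and b > b'). Ranking the 4 terms shows the dominant one is 9 · n^(5/2) · (log n)^2. Hence f(n) ∈ Θ(n^(5/2) · (log n)^2).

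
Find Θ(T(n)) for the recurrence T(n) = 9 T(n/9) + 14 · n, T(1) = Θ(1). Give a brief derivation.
T(n) = Θ(n log n)

log_9 9 = 1, and f(n) = 14 · n = Θ(n^(log_9 9)). This is Case 2 of the master theorem: T(n) = Θ(f(n) · log n) = Θ(n log n).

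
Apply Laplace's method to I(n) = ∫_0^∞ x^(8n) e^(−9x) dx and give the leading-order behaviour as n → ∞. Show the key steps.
I(n) ~ (sqrt(2π·8n) / 9) · (8n/(9e))^(8n)

Write the integrand as exp(8n ln x − 9x) and set f(x) = 8n ln x − 9x. Then f'(x) = 8n/x − 9 = 0 at x* = 8n/9, and f''(x*) = −8n/x*^2 = −9^2/(8n). Laplace's method (interior maximum) gives
  I(n) ~ e^(f(x*)) · sqrt(2π / |f''(x*)|)
        = exp(8n ln(8n/9) − 8n) · sqrt(2π · 8n / 9^2)
        = (8n/9)^(8n) e^(−8n) · sqrt(2π·8n) / 9
        = (sqrt(2π·8n) / 9) · (8n/(9e))^(8n).
This matches Γ(8n+1)/9^(8n+1) with Stirling applied to Γ.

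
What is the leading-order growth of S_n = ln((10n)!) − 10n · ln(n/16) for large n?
S_n ~ 10n · (ln 160 − 1) + O(ln n)

Stirling: ln((10n)!) = 10n ln(10n) − 10n + O(ln n).
  S_n = 10n ln(10n) − 10n − 10n ln(n/16) + O(ln n)
      = 10n ln(10n) − 10n ln n + 10n ln 16 − 10n + O(ln n)
      = 10n ln 10 + 10n ln 16 − 10n + O(ln n)
      = 10n (ln 160 − 1) + O(ln n).
Numerically ln(160) − 1 ≈ 4.0752.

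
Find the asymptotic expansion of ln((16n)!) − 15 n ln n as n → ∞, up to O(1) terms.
ln((16n)!) − 15 n ln n = n ln n + 16(ln 16 − 1) n + (1/2) ln(2π·16n) + O(1/n)

Stirling: ln((16n)!) = 16n ln(16n) − 16n + (1/2) ln(2π·16n) + O(1/n).
Expand 16n ln(16n) = 16n (ln n + ln 16) = 16n ln n + 16n ln 16.
Subtract 15n ln n: leading term is (16 − 15) n ln n = n ln n. The next term is 16n ln 16 − 16n = 16(ln 16 − 1) n. Then the (1/2) ln(2π·16n) correction.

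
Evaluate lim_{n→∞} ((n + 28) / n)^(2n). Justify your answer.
lim = e^56

Rewrite as (1 + 28/n)^(2n). By the standard limit (1 + x/n)^n → e^x, we have (1 + 28/n)^n → e^28, and raising to the 2nd power gives e^56.
More precisely, ln[(1 + 28/n)^(2n)] = 2n · ln(1 + 28/n) = 2n · (28/n + O(1/n^2)) = 56 + O(1/n) → 56.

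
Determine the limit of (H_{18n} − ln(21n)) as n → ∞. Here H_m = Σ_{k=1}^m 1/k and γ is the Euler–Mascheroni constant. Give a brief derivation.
lim = ln(6/7) + γ

By Euler-Maclaurin, H_m = ln m + γ + O(1/m). So
  H_{18n} − ln(21n) = ln(18n) + γ − ln(21n) + O(1/n)
                       = ln(18/21) + γ + O(1/n).
Hence the limit is ln(18/21) + γ (= ln(6/7)).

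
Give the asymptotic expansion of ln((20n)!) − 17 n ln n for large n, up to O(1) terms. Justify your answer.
ln((20n)!) − 17 n ln n = 3 n ln n + 20(ln 20 − 1) n + (1/2) ln(2π·20n) + O(1/n)

Stirling: ln((20n)!) = 20n ln(20n) − 20n + (1/2) ln(2π·20n) + O(1/n).
Expand 20n ln(20n) = 20n (ln n + ln 20) = 20n ln n + 20n ln 20.
Subtract 17n ln n: leading term is (20 − 17) n ln n = 3 n ln n. The next term is 20n ln 20 − 20n = 20(ln 20 − 1) n. Then the (1/2) ln(2π·20n) correction.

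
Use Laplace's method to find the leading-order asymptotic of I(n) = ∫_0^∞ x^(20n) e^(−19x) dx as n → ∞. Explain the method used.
I(n) ~ (sqrt(2π·20n) / 19) · (20n/(19e))^(20n)

Write the integrand as exp(20n ln x − 19x) and set f(x) = 20n ln x − 19x. Then f'(x) = 20n/x − 19 = 0 at x* = 20n/19, and f''(x*) = −20n/x*^2 = −19^2/(20n). Laplace's method (interior maximum) gives
  I(n) ~ e^(f(x*)) · sqrt(2π / |f''(x*)|)
        = exp(20n ln(20n/19) − 20n) · sqrt(2π · 20n / 19^2)
        = (20n/19)^(20n) e^(−20n) · sqrt(2π·20n) / 19
        = (sqrt(2π·20n) / 19) · (20n/(19e))^(20n).
This matches Γ(20n+1)/19^(20n+1) with Stirling applied to Γ.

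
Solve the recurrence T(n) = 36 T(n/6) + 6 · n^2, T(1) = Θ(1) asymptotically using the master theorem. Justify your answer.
T(n) = Θ(n^2 log n)

log_6 36 = 2, and f(n) = 6 · n^2 = Θ(n^(log_6 36)). This is Case 2 of the master theorem: T(n) = Θ(f(n) · log n) = Θ(n^2 log n).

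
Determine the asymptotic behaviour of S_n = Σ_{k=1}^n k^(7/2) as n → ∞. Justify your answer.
S_n ~ (2/9) · n^(9/2)

Integral comparison: Σ_{k=1}^n k^(7/2) = ∫_0^n x^(7/2) dx + O(n^(7/2)). The integral is n^(1 + 7/2) / (1 + 7/2) = n^((7+2)/2) / ((7+2)/2) = (2/9) · n^(9/2).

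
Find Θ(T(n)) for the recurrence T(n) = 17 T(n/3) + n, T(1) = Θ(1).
T(n) = Θ(n^(log_3 17))

Master theorem: compare f(n) = n to n^(log_3 17) where log_3 17 ≈ 2.579. Since 1 < log_3 17, we have f(n) = O(n^(log_3 17 − ε)) for some ε > 0 — Case 1. Hence T(n) = Θ(n^(log_3 17)).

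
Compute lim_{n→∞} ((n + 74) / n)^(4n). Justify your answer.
lim = e^296

Rewrite as (1 + 74/n)^(4n). By the standard limit (1 + x/n)^n → e^x, we have (1 + 74/n)^n → e^74, and raising to the 4th power gives e^296.
More precisely, ln[(1 + 74/n)^(4n)] = 4n · ln(1 + 74/n) = 4n · (74/n + O(1/n^2)) = 296 + O(1/n) → 296.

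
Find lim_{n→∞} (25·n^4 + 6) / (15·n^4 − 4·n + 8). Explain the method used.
lim = 25/15 = 5/3

For large n the leading n^4 terms dominate both numerator and denominator. Dividing top and bottom by n^4, every other term tends to 0, leaving 25/15 = 5/3.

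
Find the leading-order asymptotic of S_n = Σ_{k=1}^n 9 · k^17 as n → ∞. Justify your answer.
S_n ~ n^18 / 2

By integral comparison (Euler-Maclaurin), Σ_{k=1}^n 9 · k^17 = 9 · ∫_0^n x^17 dx + O(n^17) = 9 · n^18/18 = n^18 / 2 + O(n^17). (Equivalently, Faulhaber's formula gives the same leading term.)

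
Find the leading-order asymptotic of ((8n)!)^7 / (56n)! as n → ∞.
((8n)!)^7/(56n)! ~ ((2π·8n)^(6/2) / sqrt(7)) · 7^(−7·8n)  →  0

Write N = 8n. Stirling: N! ~ sqrt(2π N)(N/e)^N and (7N)! ~ sqrt(2π·7N)·(7N/e)^(7N).
  (N!)^7/(7N)! ~ (2π N)^(7/2) (N/e)^(7N) / [sqrt(2π·7N) (7N/e)^(7N)]
     = (2π N)^(7/2) / sqrt(2π·7N) · (N/(7N))^(7N)
     = (2π N)^((7−1)/2) / sqrt(7) · 7^(−7N).
Since 7^7 > 1, the factor 7^(−7N) decays exponentially, so the ratio → 0. Substituting N = 8n gives the stated form.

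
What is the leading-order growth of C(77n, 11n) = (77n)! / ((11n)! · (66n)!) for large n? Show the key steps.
C(77n, 11n) ~ (823543/46656)^(11n) · sqrt(7/(12π·11n))

Write N = 11n. Apply Stirling to each factorial:
  (7N)! ~ sqrt(2π·7N) · (7N/e)^(7N),
  N! ~ sqrt(2π N) · (N/e)^N,
  (6N)! ~ sqrt(2π·6N) · (6N/e)^(6N).
The exponential factors combine to (7N)^(7N) / (N^N · (6N)^(6N)) = 7^(7N)/6^(6N) = (7^7/6^6)^N = (823543/46656)^N.
The square-root prefactors combine to sqrt(2π·7N) / (sqrt(2π N)·sqrt(2π·6N)) = sqrt(7 / (2π·6·N)) = sqrt(7/(12π·11n)).
Substituting N = 11n: C(77n, 11n) ~ (823543/46656)^(11n) · sqrt(7/(12π·11n)).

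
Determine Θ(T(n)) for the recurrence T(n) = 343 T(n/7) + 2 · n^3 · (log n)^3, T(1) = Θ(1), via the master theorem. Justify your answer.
T(n) = Θ(n^3 · (log n)^4)

Here log_7 343 = 3 and f(n) = 2 · n^3 · (log n)^3 = Θ(n^(log_7 343) · (log n)^3). This is the extended Case 2 of the master theorem (f matches the critical exponent up to log factors), giving T(n) = Θ(n^(log_7 343) · (log n)^(3+1)) = Θ(n^3 · (log n)^4).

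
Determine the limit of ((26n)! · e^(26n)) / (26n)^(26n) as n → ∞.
lim = ∞

Stirling: (26n)! ~ sqrt(2π·26n) · (26n/e)^(26n). Hence
  (26n)! · e^(26n) / (26n)^(26n) ~ sqrt(2π·26n) = sqrt(2π·26) · sqrt(n) → ∞.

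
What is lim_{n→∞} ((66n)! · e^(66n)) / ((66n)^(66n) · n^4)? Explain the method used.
lim = 0

Stirling: (66n)! ~ sqrt(2π·66n) · (66n/e)^(66n). Hence
  (66n)! · e^(66n) / (66n)^(66n) ~ sqrt(2π·66n).
Dividing by n^4: sqrt(2π·66n) / n^4 = sqrt(2π·66) · n^((1−8)/2), so the expression behaves like sqrt(2π·66) · n^((1−8)/2) → 0.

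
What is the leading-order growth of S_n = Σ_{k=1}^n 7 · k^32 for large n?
S_n ~ 7 · n^33 / 33

By integral comparison (Euler-Maclaurin), Σ_{k=1}^n 7 · k^32 = 7 · ∫_0^n x^32 dx + O(n^32) = 7 · n^33/33 + O(n^32). (Equivalently, Faulhaber's formula gives the same leading term.)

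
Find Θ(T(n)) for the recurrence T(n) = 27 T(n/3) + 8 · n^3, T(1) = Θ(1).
T(n) = Θ(n^3 log n)

log_3 27 = 3, and f(n) = 8 · n^3 = Θ(n^(log_3 27)). This is Case 2 of the master theorem: T(n) = Θ(f(n) · log n) = Θ(n^3 log n).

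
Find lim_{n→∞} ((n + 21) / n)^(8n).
lim = e^168

Rewrite as (1 + 21/n)^(8n). By the standard limit (1 + x/n)^n → e^x, we have (1 + 21/n)^n → e^21, and raising to the 8th power gives e^168.
More precisely, ln[(1 + 21/n)^(8n)] = 8n · ln(1 + 21/n) = 8n · (21/n + O(1/n^2)) = 168 + O(1/n) → 168.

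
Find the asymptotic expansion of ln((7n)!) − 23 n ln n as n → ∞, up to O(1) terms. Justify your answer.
ln((7n)!) − 23 n ln n = −16 n ln n + 7(ln 7 − 1) n + (1/2) ln(2π·7n) + O(1/n)

Stirling: ln((7n)!) = 7n ln(7n) − 7n + (1/2) ln(2π·7n) + O(1/n).
Expand 7n ln(7n) = 7n (ln n + ln 7) = 7n ln n + 7n ln 7.
Subtract 23n ln n: leading term is (7 − 23) n ln n = −16 n ln n. The next term is 7n ln 7 − 7n = 7(ln 7 − 1) n. Then the (1/2) ln(2π·7n) correction.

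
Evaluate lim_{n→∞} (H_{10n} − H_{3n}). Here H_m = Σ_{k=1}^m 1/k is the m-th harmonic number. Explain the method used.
lim = ln(10/3)

Euler-Maclaurin gives H_m = ln m + γ + 1/(2m) + O(1/m^2). The γ and O(1/m) terms cancel in the difference:
  H_{10n} − H_{3n} = ln(10n) − ln(3n) + O(1/n) = ln(10/3) + O(1/n).
Hence the limit is ln(10/3).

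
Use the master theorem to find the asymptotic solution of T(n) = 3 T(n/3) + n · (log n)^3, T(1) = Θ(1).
T(n) = Θ(n · (log n)^4)

Here log_3 3 = 1 and f(n) = n · (log n)^3 = Θ(n^(log_3 3) · (log n)^3). This is the extended Case 2 of the master theorem (f matches the critical exponent up to log factors), giving T(n) = Θ(n^(log_3 3) · (log n)^(3+1)) = Θ(n · (log n)^4).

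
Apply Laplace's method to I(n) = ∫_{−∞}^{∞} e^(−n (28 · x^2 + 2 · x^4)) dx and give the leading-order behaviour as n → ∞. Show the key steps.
I(n) ~ sqrt(π/(28n))

φ(x) = 28 · x^2 + 2 · x^4 has its unique global minimum at x* = 0 (since φ'(x) = 56x + 8x^3 = 0 only at x = 0 for real x with both coefficients positive, and φ → ∞ as |x| → ∞). At x* = 0, φ(0) = 0 and φ''(0) = 56. Laplace's method then gives
  I(n) ~ sqrt(2π / (n · φ''(0))) · e^(−n φ(0)) = sqrt(2π / (56n)) = sqrt(π/(28n)).
The 2 · x^4 term contributes only at subleading order (an O(1/n) relative correction).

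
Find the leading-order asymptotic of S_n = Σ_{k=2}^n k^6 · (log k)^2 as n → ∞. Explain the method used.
S_n ~ n^7 · (log n)^2 / 7

By integral comparison, S_n = ∫_1^n x^6 · (log x)^2 dx + O(n^6 · (log n)^2). For the integral, the leading term of ∫_1^n x^6 (log x)^2 dx is n^7/7 · (log n)^2 (by repeated integration by parts; each step lowers the log-exponent and produces a relatively O(1/log n) correction). Hence S_n ~ n^7 · (log n)^2 / 7.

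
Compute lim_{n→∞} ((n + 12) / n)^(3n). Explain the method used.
lim = e^36

Rewrite as (1 + 12/n)^(3n). By the standard limit (1 + x/n)^n → e^x, we have (1 + 12/n)^n → e^12, and raising to the 3rd power gives e^36.
More precisely, ln[(1 + 12/n)^(3n)] = 3n · ln(1 + 12/n) = 3n · (12/n + O(1/n^2)) = 36 + O(1/n) → 36.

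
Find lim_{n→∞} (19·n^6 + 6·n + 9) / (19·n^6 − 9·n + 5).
lim = 19/19 = 1

For large n the leading n^6 terms dominate both numerator and denominator. Dividing top and bottom by n^6, every other term tends to 0, leaving 19/19 = 1.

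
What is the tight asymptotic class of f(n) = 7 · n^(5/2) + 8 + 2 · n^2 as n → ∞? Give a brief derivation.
f(n) ∈ Θ(n^(5/2))

Compare the terms by growth order. For large n, n^a · (log n)^b dominates n^a' · (log n)^b' iff a > a', or (a = a' and b > b'). Ranking the 3 terms shows the dominant one is 7 · n^(5/2). Hence f(n) ∈ Θ(n^(5/2)).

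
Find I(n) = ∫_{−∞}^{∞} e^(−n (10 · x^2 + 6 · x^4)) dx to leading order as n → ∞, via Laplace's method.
I(n) ~ sqrt(π/(10n))

φ(x) = 10 · x^2 + 6 · x^4 has its unique global minimum at x* = 0 (since φ'(x) = 20x + 24x^3 = 0 only at x = 0 for real x with both coefficients positive, and φ → ∞ as |x| → ∞). At x* = 0, φ(0) = 0 and φ''(0) = 20. Laplace's method then gives
  I(n) ~ sqrt(2π / (n · φ''(0))) · e^(−n φ(0)) = sqrt(2π / (20n)) = sqrt(π/(10n)).
The 6 · x^4 term contributes only at subleading order (an O(1/n) relative correction).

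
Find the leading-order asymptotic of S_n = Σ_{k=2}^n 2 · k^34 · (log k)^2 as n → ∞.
S_n ~ 2 · n^35 · (log n)^2 / 35

By integral comparison, S_n = ∫_1^n 2 · x^34 · (log x)^2 dx + O(n^34 · (log n)^2). For the integral, the leading term of ∫_1^n x^34 (log x)^2 dx is n^35/35 · (log n)^2 (by repeated integration by parts; each step lowers the log-exponent and produces a relatively O(1/log n) correction). Hence S_n ~ 2 · n^35 · (log n)^2 / 35.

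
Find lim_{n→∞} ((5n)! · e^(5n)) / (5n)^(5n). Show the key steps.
lim = ∞

Stirling: (5n)! ~ sqrt(2π·5n) · (5n/e)^(5n). Hence
  (5n)! · e^(5n) / (5n)^(5n) ~ sqrt(2π·5n) = sqrt(2π·5) · sqrt(n) → ∞.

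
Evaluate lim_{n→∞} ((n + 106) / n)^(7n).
lim = e^742

Rewrite as (1 + 106/n)^(7n). By the standard limit (1 + x/n)^n → e^x, we have (1 + 106/n)^n → e^106, and raising to the 7th power gives e^742.
More precisely, ln[(1 + 106/n)^(7n)] = 7n · ln(1 + 106/n) = 7n · (106/n + O(1/n^2)) = 742 + O(1/n) → 742.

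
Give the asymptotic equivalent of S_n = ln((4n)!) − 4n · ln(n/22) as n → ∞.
S_n ~ 4n · (ln 88 − 1) + O(ln n)

Stirling: ln((4n)!) = 4n ln(4n) − 4n + O(ln n).
  S_n = 4n ln(4n) − 4n − 4n ln(n/22) + O(ln n)
      = 4n ln(4n) − 4n ln n + 4n ln 22 − 4n + O(ln n)
      = 4n ln 4 + 4n ln 22 − 4n + O(ln n)
      = 4n (ln 88 − 1) + O(ln n).
Numerically ln(88) − 1 ≈ 3.4773.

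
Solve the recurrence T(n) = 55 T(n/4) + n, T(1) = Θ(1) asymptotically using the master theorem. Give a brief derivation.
T(n) = Θ(n^(log_4 55))

Master theorem: compare f(n) = n to n^(log_4 55) where log_4 55 ≈ 2.891. Since 1 < log_4 55, we have f(n) = O(n^(log_4 55 − ε)) for some ε > 0 — Case 1. Hence T(n) = Θ(n^(log_4 55)).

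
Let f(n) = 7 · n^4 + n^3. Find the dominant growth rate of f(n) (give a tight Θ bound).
f(n) ∈ Θ(n^4)

Compare the terms by growth order. For large n, n^a · (log n)^b dominates n^a' · (log n)^b' iff a > a', or (a = a' and b > b'). Ranking the 2 terms shows the dominant one is 7 · n^4. Hence f(n) ∈ Θ(n^4).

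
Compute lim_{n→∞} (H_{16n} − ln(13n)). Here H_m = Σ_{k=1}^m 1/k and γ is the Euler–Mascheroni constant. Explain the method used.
lim = ln(16/13) + γ

By Euler-Maclaurin, H_m = ln m + γ + O(1/m). So
  H_{16n} − ln(13n) = ln(16n) + γ − ln(13n) + O(1/n)
                       = ln(16/13) + γ + O(1/n).
Hence the limit is ln(16/13) + γ.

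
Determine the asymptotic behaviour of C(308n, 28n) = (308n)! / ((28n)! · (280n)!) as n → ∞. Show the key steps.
C(308n, 28n) ~ (285311670611/10000000000)^(28n) · sqrt(11/(20π·28n))

Write N = 28n. Apply Stirling to each factorial:
  (11N)! ~ sqrt(2π·11N) · (11N/e)^(11N),
  N! ~ sqrt(2π N) · (N/e)^N,
  (10N)! ~ sqrt(2π·10N) · (10N/e)^(10N).
The exponential factors combine to (11N)^(11N) / (N^N · (10N)^(10N)) = 11^(11N)/10^(10N) = (11^11/10^10)^N = (285311670611/10000000000)^N.
The square-root prefactors combine to sqrt(2π·11N) / (sqrt(2π N)·sqrt(2π·10N)) = sqrt(11 / (2π·10·N)) = sqrt(11/(20π·28n)).
Substituting N = 28n: C(308n, 28n) ~ (285311670611/10000000000)^(28n) · sqrt(11/(20π·28n)).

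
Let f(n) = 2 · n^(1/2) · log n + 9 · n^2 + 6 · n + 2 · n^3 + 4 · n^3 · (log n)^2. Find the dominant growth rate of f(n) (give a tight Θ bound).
f(n) ∈ Θ(n^3 · (log n)^2)

Compare the terms by growth order. For large n, n^a · (log n)^b dominates n^a' · (log n)^b' iff a > a', or (a = a' and b > b'). Ranking the 5 terms shows the dominant one is 4 · n^3 · (log n)^2. Hence f(n) ∈ Θ(n^3 · (log n)^2).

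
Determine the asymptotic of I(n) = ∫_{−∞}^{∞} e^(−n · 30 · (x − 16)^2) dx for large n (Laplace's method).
I(n) = sqrt(π/(30n))

Here φ(x) = 30 · (x − 16)^2 has its unique minimum at x* = 16 with φ(x*) = 0 and φ''(x*) = 60. Laplace's method gives
  I(n) ~ e^(−n φ(x*)) · sqrt(2π / (n · φ''(x*))) = sqrt(2π / (60n)) = sqrt(π/(30n)).
This is exact: substituting u = (x − 16)·sqrt(30n) gives I(n) = (1/sqrt(30n)) ∫_{−∞}^{∞} e^(−u^2) du = sqrt(π/(30n)).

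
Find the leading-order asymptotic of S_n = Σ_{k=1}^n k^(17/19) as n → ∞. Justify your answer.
S_n ~ (19/36) · n^(36/19)

Integral comparison: Σ_{k=1}^n k^(17/19) = ∫_0^n x^(17/19) dx + O(n^(17/19)). The integral is n^(1 + 17/19) / (1 + 17/19) = n^((17+19)/19) / ((17+19)/19) = (19/36) · n^(36/19).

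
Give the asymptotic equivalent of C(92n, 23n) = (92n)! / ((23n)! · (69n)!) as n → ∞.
C(92n, 23n) ~ (256/27)^(23n) · sqrt(2/(3π·23n))

Write N = 23n. Apply Stirling to each factorial:
  (4N)! ~ sqrt(2π·4N) · (4N/e)^(4N),
  N! ~ sqrt(2π N) · (N/e)^N,
  (3N)! ~ sqrt(2π·3N) · (3N/e)^(3N).
The exponential factors combine to (4N)^(4N) / (N^N · (3N)^(3N)) = 4^(4N)/3^(3N) = (4^4/3^3)^N = (256/27)^N.
The square-root prefactors combine to sqrt(2π·4N) / (sqrt(2π N)·sqrt(2π·3N)) = sqrt(4 / (2π·3·N)) = sqrt(2/(3π·23n)).
Substituting N = 23n: C(92n, 23n) ~ (256/27)^(23n) · sqrt(2/(3π·23n)).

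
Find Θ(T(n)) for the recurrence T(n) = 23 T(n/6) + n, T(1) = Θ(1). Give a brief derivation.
T(n) = Θ(n^(log_6 23))

Master theorem: compare f(n) = n to n^(log_6 23) where log_6 23 ≈ 1.750. Since 1 < log_6 23, we have f(n) = O(n^(log_6 23 − ε)) for some ε > 0 — Case 1. Hence T(n) = Θ(n^(log_6 23)).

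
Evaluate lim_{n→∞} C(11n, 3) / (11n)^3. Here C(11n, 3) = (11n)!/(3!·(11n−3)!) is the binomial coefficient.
lim = 1/3! = 1/6

With N = 11n → ∞: C(N, 3) / N^3 = [N(N−1)…(N−2)] / (3! · N^3) = (1/3!) · 1 · (1 − 1/(11n)) · (1 − 2/(11n)). Each factor → 1 as N → ∞, so the limit is 1/3! = 1/6.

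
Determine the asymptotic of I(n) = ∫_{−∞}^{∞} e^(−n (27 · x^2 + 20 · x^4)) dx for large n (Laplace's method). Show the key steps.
I(n) ~ sqrt(π/(27n))

φ(x) = 27 · x^2 + 20 · x^4 has its unique global minimum at x* = 0 (since φ'(x) = 54x + 80x^3 = 0 only at x = 0 for real x with both coefficients positive, and φ → ∞ as |x| → ∞). At x* = 0, φ(0) = 0 and φ''(0) = 54. Laplace's method then gives
  I(n) ~ sqrt(2π / (n · φ''(0))) · e^(−n φ(0)) = sqrt(2π / (54n)) = sqrt(π/(27n)).
The 20 · x^4 term contributes only at subleading order (an O(1/n) relative correction).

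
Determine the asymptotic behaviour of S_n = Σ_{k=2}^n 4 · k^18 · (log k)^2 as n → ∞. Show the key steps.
S_n ~ 4 · n^19 · (log n)^2 / 19

By integral comparison, S_n = ∫_1^n 4 · x^18 · (log x)^2 dx + O(n^18 · (log n)^2). For the integral, the leading term of ∫_1^n x^18 (log x)^2 dx is n^19/19 · (log n)^2 (by repeated integration by parts; each step lowers the log-exponent and produces a relatively O(1/log n) correction). Hence S_n ~ 4 · n^19 · (log n)^2 / 19.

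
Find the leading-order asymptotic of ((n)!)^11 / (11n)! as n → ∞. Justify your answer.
((n)!)^11/(11n)! ~ ((2π·n)^(10/2) / sqrt(11)) · 11^(−11·n)  →  0

Write N = n. Stirling: N! ~ sqrt(2π N)(N/e)^N and (11N)! ~ sqrt(2π·11N)·(11N/e)^(11N).
  (N!)^11/(11N)! ~ (2π N)^(11/2) (N/e)^(11N) / [sqrt(2π·11N) (11N/e)^(11N)]
     = (2π N)^(11/2) / sqrt(2π·11N) · (N/(11N))^(11N)
     = (2π N)^((11−1)/2) / sqrt(11) · 11^(−11N).
Since 11^11 > 1, the factor 11^(−11N) decays exponentially, so the ratio → 0. Substituting N = n gives the stated form.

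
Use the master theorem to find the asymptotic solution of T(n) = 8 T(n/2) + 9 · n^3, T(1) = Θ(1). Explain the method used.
T(n) = Θ(n^3 log n)

log_2 8 = 3, and f(n) = 9 · n^3 = Θ(n^(log_2 8)). This is Case 2 of the master theorem: T(n) = Θ(f(n) · log n) = Θ(n^3 log n).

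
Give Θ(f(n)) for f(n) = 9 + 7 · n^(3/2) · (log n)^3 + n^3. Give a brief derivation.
f(n) ∈ Θ(n^3)

Compare the terms by growth order. For large n, n^a · (log n)^b dominates n^a' · (log n)^b' iff a > a', or (a = a' and b > b'). Ranking the 3 terms shows the dominant one is n^3. Hence f(n) ∈ Θ(n^3).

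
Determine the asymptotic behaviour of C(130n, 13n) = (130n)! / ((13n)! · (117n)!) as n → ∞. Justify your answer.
C(130n, 13n) ~ (10000000000/387420489)^(13n) · sqrt(5/(9π·13n))

Write N = 13n. Apply Stirling to each factorial:
  (10N)! ~ sqrt(2π·10N) · (10N/e)^(10N),
  N! ~ sqrt(2π N) · (N/e)^N,
  (9N)! ~ sqrt(2π·9N) · (9N/e)^(9N).
The exponential factors combine to (10N)^(10N) / (N^N · (9N)^(9N)) = 10^(10N)/9^(9N) = (10^10/9^9)^N = (10000000000/387420489)^N.
The square-root prefactors combine to sqrt(2π·10N) / (sqrt(2π N)·sqrt(2π·9N)) = sqrt(10 / (2π·9·N)) = sqrt(5/(9π·13n)).
Substituting N = 13n: C(130n, 13n) ~ (10000000000/387420489)^(13n) · sqrt(5/(9π·13n)).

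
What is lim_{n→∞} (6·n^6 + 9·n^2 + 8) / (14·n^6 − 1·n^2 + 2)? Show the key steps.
lim = 6/14 = 3/7

For large n the leading n^6 terms dominate both numerator and denominator. Dividing top and bottom by n^6, every other term tends to 0, leaving 6/14 = 3/7.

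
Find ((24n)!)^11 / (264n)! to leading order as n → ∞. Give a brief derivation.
((24n)!)^11/(264n)! ~ ((2π·24n)^(10/2) / sqrt(11)) · 11^(−11·24n)  →  0

Write N = 24n. Stirling: N! ~ sqrt(2π N)(N/e)^N and (11N)! ~ sqrt(2π·11N)·(11N/e)^(11N).
  (N!)^11/(11N)! ~ (2π N)^(11/2) (N/e)^(11N) / [sqrt(2π·11N) (11N/e)^(11N)]
     = (2π N)^(11/2) / sqrt(2π·11N) · (N/(11N))^(11N)
     = (2π N)^((11−1)/2) / sqrt(11) · 11^(−11N).
Since 11^11 > 1, the factor 11^(−11N) decays exponentially, so the ratio → 0. Substituting N = 24n gives the stated form.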